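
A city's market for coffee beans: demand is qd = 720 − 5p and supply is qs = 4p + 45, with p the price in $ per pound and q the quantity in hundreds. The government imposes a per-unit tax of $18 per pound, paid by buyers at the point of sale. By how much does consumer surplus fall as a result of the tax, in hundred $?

Before the tax: set 720 − 5p = 4p + 45 → p* = $75, q* = 345.
With the tax collected from buyers, demand (in seller-price terms) shifts: qd = 720 − 5(p + 18).
Solving gives q = 305 with buyers paying $83 and sellers receiving $65 (the $18 wedge).
ΔCS is the trapezoid between Q = 305 and Q = 345 of height $8: ½ · (345 + 305) · 8 = $2600.

Consumer surplus falls by $2600 hundred.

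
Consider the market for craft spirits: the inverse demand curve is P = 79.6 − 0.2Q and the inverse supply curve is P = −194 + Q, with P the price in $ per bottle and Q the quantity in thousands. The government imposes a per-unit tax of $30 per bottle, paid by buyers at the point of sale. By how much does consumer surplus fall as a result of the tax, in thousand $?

Consumer surplus falls by $1077.5 thousand.

Inverting to Q(P) form: Qd = 398 − 5P; Qs = P + 194.
Before the tax: set 398 − 5P = P + 194 → P* = $34, Q* = 228.
With the tax collected from buyers, demand (in seller-price terms) shifts: Qd = 398 − 5(P + 30).
New equilibrium: buyers pay $39, sellers receive $9, Q = 203. (Wedge: Pb − Ps = 30.)
ΔCS is the trapezoid between Q = 203 and Q = 228 of height $5: ½ · (228 + 203) · 5 = $1077.5.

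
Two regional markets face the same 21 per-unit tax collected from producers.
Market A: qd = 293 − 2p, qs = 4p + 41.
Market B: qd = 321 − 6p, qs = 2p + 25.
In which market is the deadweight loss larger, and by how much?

Market A: pre-tax p* = 42, q* = 209; post-tax q = 181; deadweight loss = 294.
Market B: pre-tax p* = 37, q* = 99; post-tax q = 67.5; deadweight loss = 330.75.
Difference: 294 vs 330.75 → market B is larger by 36.75.

Market B, by 36.75.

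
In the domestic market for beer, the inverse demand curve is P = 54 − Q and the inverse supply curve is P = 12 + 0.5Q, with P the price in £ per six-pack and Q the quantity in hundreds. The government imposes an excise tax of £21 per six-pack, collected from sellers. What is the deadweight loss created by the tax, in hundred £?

Deadweight loss = £147 hundred.

Rewrite in direct form: Qd = 54 − P and Qs = 2P − 24.
Before the tax: set 54 − P = 2P − 24 → P* = £26, Q* = 28.
With the tax collected from sellers, supply shifts: Qs = 2(P − 21) − 24.
New equilibrium: buyers pay £40, sellers receive £19, Q = 14. (Wedge: Pb − Ps = 21.)
Quantity falls by |ΔQ| = |28 − 14| = 14.
DWL = ½ · t · |ΔQ| = ½ · 21 · 14 = £147.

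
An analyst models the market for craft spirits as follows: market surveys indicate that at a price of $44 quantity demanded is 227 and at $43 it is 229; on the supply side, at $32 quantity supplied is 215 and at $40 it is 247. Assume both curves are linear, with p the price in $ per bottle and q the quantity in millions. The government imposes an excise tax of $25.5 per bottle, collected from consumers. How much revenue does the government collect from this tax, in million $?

Tax revenue = $5227.5 million.

Demand slope: (229 − 227)/(43 − 44) = -2, so qd = 315 − 2p.
Supply slope: (247 − 215)/(40 − 32) = 4, so qs = 4p + 87.
Without the tax, 315 − 2p = 4p + 87 gives 6p = 228, so p* = $38 and q* = 239.
With the tax collected from consumers, demand (in seller-price terms) shifts: qd = 315 − 2(p + 25.5).
Solving gives q = 205 with consumers paying $55 and suppliers receiving $29.5 (the $25.5 wedge).
Revenue = t · Q = 25.5 · 205 = $5227.5.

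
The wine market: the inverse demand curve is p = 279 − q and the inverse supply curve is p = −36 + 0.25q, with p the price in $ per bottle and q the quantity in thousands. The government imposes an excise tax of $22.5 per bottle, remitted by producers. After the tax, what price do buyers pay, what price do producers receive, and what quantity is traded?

Buyers pay $45; producers receive $22.5; quantity = 234.

Inverting to q(p) form: qd = 279 − p; qs = 4p + 144.
Before the tax: set 279 − p = 4p + 144 → p* = $27, q* = 252.
With the tax collected from producers, supply shifts: qs = 4(p − 22.5) + 144.
New equilibrium: buyers pay $45, producers receive $22.5, q = 234. (Wedge: pb − ps = 22.5.)
The less price-elastic side of the market bears the larger share of a per-unit tax.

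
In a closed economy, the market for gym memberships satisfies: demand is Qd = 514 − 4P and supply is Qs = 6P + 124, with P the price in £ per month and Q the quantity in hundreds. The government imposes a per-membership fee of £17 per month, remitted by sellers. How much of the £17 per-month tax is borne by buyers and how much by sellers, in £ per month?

Before the tax: set 514 − 4P = 6P + 124 → P* = £39, Q* = 358.
With the tax collected from sellers, supply shifts: Qs = 6(P − 17) + 124.
Solving gives Q = 317.2 with buyers paying £49.2 and sellers receiving £32.2 (the £17 wedge).
Burden on buyers: £10.2; on sellers: £6.8. (They sum to £17.)
The less price-elastic side of the market bears the larger share of a per-unit tax.

Buyers bear £10.2 per month; sellers bear £6.8 per month.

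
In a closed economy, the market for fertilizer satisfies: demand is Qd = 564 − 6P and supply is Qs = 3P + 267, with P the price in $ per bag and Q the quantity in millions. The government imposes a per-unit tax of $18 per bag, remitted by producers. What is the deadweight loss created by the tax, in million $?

Without the tax, 564 − 6P = 3P + 267 gives 9P = 297, so P* = $33 and Q* = 366.
With the tax collected from producers, supply shifts: Qs = 3(P − 18) + 267.
New equilibrium: buyers pay $39, producers receive $21, Q = 330. (Wedge: Pb − Ps = 18.)
Quantity falls by |ΔQ| = |366 − 330| = 36.
DWL = ½ · t · |ΔQ| = ½ · 18 · 36 = $324.

Deadweight loss = $324 million.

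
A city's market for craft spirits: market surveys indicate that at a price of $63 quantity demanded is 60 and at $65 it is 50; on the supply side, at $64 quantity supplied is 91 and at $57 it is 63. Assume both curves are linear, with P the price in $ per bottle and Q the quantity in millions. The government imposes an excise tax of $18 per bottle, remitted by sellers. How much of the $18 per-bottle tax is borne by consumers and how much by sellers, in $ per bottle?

Demand slope: (50 − 60)/(65 − 63) = -5, so Qd = 375 − 5P.
Supply slope: (63 − 91)/(57 − 64) = 4, so Qs = 4P − 165.
Without the tax, 375 − 5P = 4P − 165 gives 9P = 540, so P* = $60 and Q* = 75.
With the tax collected from sellers, supply shifts: Qs = 4(P − 18) − 165.
New equilibrium: consumers pay $68, sellers receive $50, Q = 35. (Wedge: Pb − Ps = 18.)
Burden on consumers: $8; on sellers: $10. (They sum to $18.)
The less price-elastic side of the market bears the larger share of a per-unit tax.

Consumers bear $8 per bottle; sellers bear $10 per bottle.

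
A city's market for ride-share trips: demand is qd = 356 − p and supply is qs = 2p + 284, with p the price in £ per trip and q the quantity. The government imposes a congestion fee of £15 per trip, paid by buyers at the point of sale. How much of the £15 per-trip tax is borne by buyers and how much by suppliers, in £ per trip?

Buyers bear £10 per trip; suppliers bear £5 per trip.

Before the tax: set 356 − p = 2p + 284 → p* = £24, q* = 332.
With the tax collected from buyers, demand (in seller-price terms) shifts: qd = 356 − (p + 15).
New equilibrium: buyers pay £34, suppliers receive £19, q = 322. (Wedge: pb − ps = 15.)
Burden on buyers: £10; on suppliers: £5. (They sum to £15.)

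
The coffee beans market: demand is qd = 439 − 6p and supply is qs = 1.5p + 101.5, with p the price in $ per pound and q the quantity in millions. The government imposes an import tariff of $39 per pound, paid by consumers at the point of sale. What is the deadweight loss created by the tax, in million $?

Before the tax: set 439 − 6p = 1.5p + 101.5 → p* = $45, q* = 169.
With the tax collected from consumers, demand (in seller-price terms) shifts: qd = 439 − 6(p + 39).
New equilibrium: consumers pay $52.8, producers receive $13.8, q = 122.2. (Wedge: pb − ps = 39.)
Quantity falls by |ΔQ| = |169 − 122.2| = 46.8.
DWL = ½ · t · |ΔQ| = ½ · 39 · 46.8 = $912.6.

Deadweight loss = $912.6 million.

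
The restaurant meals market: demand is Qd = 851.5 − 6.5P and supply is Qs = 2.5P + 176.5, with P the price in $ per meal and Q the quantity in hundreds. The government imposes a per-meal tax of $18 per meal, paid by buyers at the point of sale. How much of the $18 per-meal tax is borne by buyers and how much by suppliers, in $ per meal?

Buyers bear $5 per meal; suppliers bear $13 per meal.

Before the tax: set 851.5 − 6.5P = 2.5P + 176.5 → P* = $75, Q* = 364.
With the tax collected from buyers, demand (in seller-price terms) shifts: Qd = 851.5 − 6.5(P + 18).
Solving gives Q = 331.5 with buyers paying $80 and suppliers receiving $62 (the $18 wedge).
Burden on buyers: $5; on suppliers: $13. (They sum to $18.)
The less price-elastic side of the market bears the larger share of a per-unit tax.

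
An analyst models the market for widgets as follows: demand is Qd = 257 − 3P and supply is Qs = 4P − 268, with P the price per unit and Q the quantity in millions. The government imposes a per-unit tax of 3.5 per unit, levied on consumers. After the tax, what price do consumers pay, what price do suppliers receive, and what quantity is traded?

Consumers pay 77; suppliers receive 73.5; quantity = 26.

Before the tax: set 257 − 3P = 4P − 268 → P* = 75, Q* = 32.
With the tax collected from consumers, demand (in seller-price terms) shifts: Qd = 257 − 3(P + 3.5).
New equilibrium: consumers pay 77, suppliers receive 73.5, Q = 26. (Wedge: Pb − Ps = 3.5.)
The less price-elastic side of the market bears the larger share of a per-unit tax.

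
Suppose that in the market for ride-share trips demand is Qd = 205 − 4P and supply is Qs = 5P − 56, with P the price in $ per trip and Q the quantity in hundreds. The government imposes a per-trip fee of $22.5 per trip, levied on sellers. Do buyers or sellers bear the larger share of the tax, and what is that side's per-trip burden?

Before the tax: set 205 − 4P = 5P − 56 → P* = $29, Q* = 89.
With the tax collected from sellers, supply shifts: Qs = 5(P − 22.5) − 56.
New equilibrium: buyers pay $41.5, sellers receive $19, Q = 39. (Wedge: Pb − Ps = 22.5.)
Per-trip burden: buyers $12.5, sellers $10.
Buyers take the larger share because demand is less price-elastic here (demand slope 4 vs supply slope 5).

Buyers bear the larger share: $12.5 per trip.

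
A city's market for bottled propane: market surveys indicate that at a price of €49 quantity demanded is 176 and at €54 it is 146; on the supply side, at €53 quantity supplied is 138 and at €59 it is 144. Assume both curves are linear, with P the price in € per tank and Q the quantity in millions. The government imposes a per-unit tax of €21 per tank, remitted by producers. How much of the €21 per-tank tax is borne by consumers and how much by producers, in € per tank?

Demand slope: (146 − 176)/(54 − 49) = -6, so Qd = 470 − 6P.
Supply slope: (144 − 138)/(59 − 53) = 1, so Qs = P + 85.
Without the tax, 470 − 6P = P + 85 gives 7P = 385, so P* = €55 and Q* = 140.
With the tax collected from producers, supply shifts: Qs = (P − 21) + 85.
Solving gives Q = 122 with consumers paying €58 and producers receiving €37 (the €21 wedge).
Burden on consumers: €3; on producers: €18. (They sum to €21.)
The less price-elastic side of the market bears the larger share of a per-unit tax.

Consumers bear €3 per tank; producers bear €18 per tank.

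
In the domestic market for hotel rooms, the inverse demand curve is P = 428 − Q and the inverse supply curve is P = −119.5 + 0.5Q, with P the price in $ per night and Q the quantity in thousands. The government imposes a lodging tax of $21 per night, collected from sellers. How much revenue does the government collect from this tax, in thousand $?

Inverting to Q(P) form: Qd = 428 − P; Qs = 2P + 239.
Before the tax: set 428 − P = 2P + 239 → P* = $63, Q* = 365.
With the tax collected from sellers, supply shifts: Qs = 2(P − 21) + 239.
New equilibrium: buyers pay $77, sellers receive $56, Q = 351. (Wedge: Pb − Ps = 21.)
Revenue = t · Q = 21 · 351 = $7371.

Tax revenue = $7371 thousand.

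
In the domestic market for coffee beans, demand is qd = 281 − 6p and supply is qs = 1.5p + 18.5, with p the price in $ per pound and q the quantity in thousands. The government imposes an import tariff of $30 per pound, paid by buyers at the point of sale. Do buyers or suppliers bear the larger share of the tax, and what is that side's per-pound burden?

Before the tax: set 281 − 6p = 1.5p + 18.5 → p* = $35, q* = 71.
With the tax collected from buyers, demand (in seller-price terms) shifts: qd = 281 − 6(p + 30).
New equilibrium: buyers pay $41, suppliers receive $11, q = 35. (Wedge: pb − ps = 30.)
Per-pound burden: buyers $6, suppliers $24.
Suppliers take the larger share because supply is less price-elastic here (demand slope 6 vs supply slope 1.5).

Suppliers bear the larger share: $24 per pound.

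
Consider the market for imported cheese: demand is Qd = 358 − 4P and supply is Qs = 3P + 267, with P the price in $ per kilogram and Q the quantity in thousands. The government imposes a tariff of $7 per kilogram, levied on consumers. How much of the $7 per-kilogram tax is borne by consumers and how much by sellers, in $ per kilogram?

Without the tax, 358 − 4P = 3P + 267 gives 7P = 91, so P* = $13 and Q* = 306.
With the tax collected from consumers, demand (in seller-price terms) shifts: Qd = 358 − 4(P + 7).
Solving gives Q = 294 with consumers paying $16 and sellers receiving $9 (the $7 wedge).
Burden on consumers: $3; on sellers: $4. (They sum to $7.)

Consumers bear $3 per kilogram; sellers bear $4 per kilogram.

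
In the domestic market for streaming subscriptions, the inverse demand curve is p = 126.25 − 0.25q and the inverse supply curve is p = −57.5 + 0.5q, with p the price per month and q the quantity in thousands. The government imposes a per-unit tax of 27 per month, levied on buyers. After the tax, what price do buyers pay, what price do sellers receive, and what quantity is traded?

Inverting to q(p) form: qd = 505 − 4p; qs = 2p + 115.
Without the tax, 505 − 4p = 2p + 115 gives 6p = 390, so p* = 65 and q* = 245.
With the tax collected from buyers, demand (in seller-price terms) shifts: qd = 505 − 4(p + 27).
Solving gives q = 209 with buyers paying 74 and sellers receiving 47 (the 27 wedge).

Buyers pay 74; sellers receive 47; quantity = 209.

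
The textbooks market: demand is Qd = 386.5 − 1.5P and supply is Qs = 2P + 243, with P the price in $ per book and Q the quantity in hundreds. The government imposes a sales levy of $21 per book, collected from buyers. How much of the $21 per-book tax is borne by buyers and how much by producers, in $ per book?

Buyers bear $12 per book; producers bear $9 per book.

Without the tax, 386.5 − 1.5P = 2P + 243 gives 3.5P = 143.5, so P* = $41 and Q* = 325.
With the tax collected from buyers, demand (in seller-price terms) shifts: Qd = 386.5 − 1.5(P + 21).
New equilibrium: buyers pay $53, producers receive $32, Q = 307. (Wedge: Pb − Ps = 21.)
Burden on buyers: $12; on producers: $9. (They sum to $21.)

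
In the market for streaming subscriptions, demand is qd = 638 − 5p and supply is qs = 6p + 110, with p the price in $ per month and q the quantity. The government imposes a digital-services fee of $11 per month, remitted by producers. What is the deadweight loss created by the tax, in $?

Deadweight loss = $165.

Without the tax, 638 − 5p = 6p + 110 gives 11p = 528, so p* = $48 and q* = 398.
With the tax collected from producers, supply shifts: qs = 6(p − 11) + 110.
New equilibrium: consumers pay $54, producers receive $43, q = 368. (Wedge: pb − ps = 11.)
Quantity falls by |ΔQ| = |398 − 368| = 30.
DWL = ½ · t · |ΔQ| = ½ · 11 · 30 = $165.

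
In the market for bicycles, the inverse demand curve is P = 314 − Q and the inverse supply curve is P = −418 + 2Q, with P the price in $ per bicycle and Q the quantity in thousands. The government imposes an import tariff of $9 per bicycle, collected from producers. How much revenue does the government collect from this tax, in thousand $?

Tax revenue = $2169 thousand.

Inverting to Q(P) form: Qd = 314 − P; Qs = 0.5P + 209.
Before the tax: set 314 − P = 0.5P + 209 → P* = $70, Q* = 244.
With the tax collected from producers, supply shifts: Qs = 0.5(P − 9) + 209.
New equilibrium: consumers pay $73, producers receive $64, Q = 241. (Wedge: Pb − Ps = 9.)
Revenue = t · Q = 9 · 241 = $2169.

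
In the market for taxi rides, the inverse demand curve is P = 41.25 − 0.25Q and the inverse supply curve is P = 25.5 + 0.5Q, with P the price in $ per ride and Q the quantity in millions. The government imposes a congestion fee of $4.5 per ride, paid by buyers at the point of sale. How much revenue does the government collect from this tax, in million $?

Tax revenue = $67.5 million.

Rewrite in direct form: Qd = 165 − 4P and Qs = 2P − 51.
Before the tax: set 165 − 4P = 2P − 51 → P* = $36, Q* = 21.
With the tax collected from buyers, demand (in seller-price terms) shifts: Qd = 165 − 4(P + 4.5).
Solving gives Q = 15 with buyers paying $37.5 and suppliers receiving $33 (the $4.5 wedge).
Revenue = t · Q = 4.5 · 15 = $67.5.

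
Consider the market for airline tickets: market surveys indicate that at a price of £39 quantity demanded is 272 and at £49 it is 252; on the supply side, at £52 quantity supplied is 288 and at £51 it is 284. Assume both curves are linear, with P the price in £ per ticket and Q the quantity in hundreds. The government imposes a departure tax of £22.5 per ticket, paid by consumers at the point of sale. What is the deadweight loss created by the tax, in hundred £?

Demand slope: (252 − 272)/(49 − 39) = -2, so Qd = 350 − 2P.
Supply slope: (284 − 288)/(51 − 52) = 4, so Qs = 4P + 80.
Without the tax, 350 − 2P = 4P + 80 gives 6P = 270, so P* = £45 and Q* = 260.
With the tax collected from consumers, demand (in seller-price terms) shifts: Qd = 350 − 2(P + 22.5).
New equilibrium: consumers pay £60, sellers receive £37.5, Q = 230. (Wedge: Pb − Ps = 22.5.)
Quantity falls by |ΔQ| = |260 − 230| = 30.
DWL = ½ · t · |ΔQ| = ½ · 22.5 · 30 = £337.5.

Deadweight loss = £337.5 hundred.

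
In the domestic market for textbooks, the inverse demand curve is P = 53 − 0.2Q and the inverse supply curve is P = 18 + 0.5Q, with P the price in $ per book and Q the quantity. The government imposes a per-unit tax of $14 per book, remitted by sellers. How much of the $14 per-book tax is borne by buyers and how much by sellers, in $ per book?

Rewrite in direct form: Qd = 265 − 5P and Qs = 2P − 36.
Before the tax: set 265 − 5P = 2P − 36 → P* = $43, Q* = 50.
With the tax collected from sellers, supply shifts: Qs = 2(P − 14) − 36.
Solving gives Q = 30 with buyers paying $47 and sellers receiving $33 (the $14 wedge).
Burden on buyers: $4; on sellers: $10. (They sum to $14.)
The less price-elastic side of the market bears the larger share of a per-unit tax.

Buyers bear $4 per book; sellers bear $10 per book.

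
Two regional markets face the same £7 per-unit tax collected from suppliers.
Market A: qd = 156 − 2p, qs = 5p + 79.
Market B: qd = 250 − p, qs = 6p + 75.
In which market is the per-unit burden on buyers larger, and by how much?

Market A: pre-tax p* = £11, q* = 134; post-tax q = 124; per-unit burden on buyers = £5.
Market B: pre-tax p* = £25, q* = 225; post-tax q = 219; per-unit burden on buyers = £6.
Difference: £5 vs £6 → market B is larger by £1.

Market B, by £1.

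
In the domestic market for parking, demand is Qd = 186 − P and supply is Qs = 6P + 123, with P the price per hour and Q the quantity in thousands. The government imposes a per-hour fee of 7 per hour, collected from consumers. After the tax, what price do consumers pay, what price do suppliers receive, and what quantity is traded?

Consumers pay 15; suppliers receive 8; quantity = 171.

Without the tax, 186 − P = 6P + 123 gives 7P = 63, so P* = 9 and Q* = 177.
With the tax collected from consumers, demand (in seller-price terms) shifts: Qd = 186 − (P + 7).
Solving gives Q = 171 with consumers paying 15 and suppliers receiving 8 (the 7 wedge).
The less price-elastic side of the market bears the larger share of a per-unit tax.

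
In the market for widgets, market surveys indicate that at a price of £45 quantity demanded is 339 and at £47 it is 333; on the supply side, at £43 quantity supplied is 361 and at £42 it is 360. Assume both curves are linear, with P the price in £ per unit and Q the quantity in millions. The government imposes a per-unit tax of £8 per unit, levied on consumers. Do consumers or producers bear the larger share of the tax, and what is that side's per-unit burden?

Producers bear the larger share: £6 per unit.

Demand slope: (333 − 339)/(47 − 45) = -3, so Qd = 474 − 3P.
Supply slope: (360 − 361)/(42 − 43) = 1, so Qs = P + 318.
Before the tax: set 474 − 3P = P + 318 → P* = £39, Q* = 357.
With the tax collected from consumers, demand (in seller-price terms) shifts: Qd = 474 − 3(P + 8).
Solving gives Q = 351 with consumers paying £41 and producers receiving £33 (the £8 wedge).
Per-unit burden: consumers £2, producers £6.
Producers take the larger share because supply is less price-elastic here (demand slope 3 vs supply slope 1).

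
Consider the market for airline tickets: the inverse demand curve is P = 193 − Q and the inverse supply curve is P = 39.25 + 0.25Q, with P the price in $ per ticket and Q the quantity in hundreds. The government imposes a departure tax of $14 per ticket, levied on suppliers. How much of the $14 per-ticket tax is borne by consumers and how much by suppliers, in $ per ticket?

Rewrite in direct form: Qd = 193 − P and Qs = 4P − 157.
Without the tax, 193 − P = 4P − 157 gives 5P = 350, so P* = $70 and Q* = 123.
With the tax collected from suppliers, supply shifts: Qs = 4(P − 14) − 157.
Solving gives Q = 111.8 with consumers paying $81.2 and suppliers receiving $67.2 (the $14 wedge).
Burden on consumers: $11.2; on suppliers: $2.8. (They sum to $14.)
The less price-elastic side of the market bears the larger share of a per-unit tax.

Consumers bear $11.2 per ticket; suppliers bear $2.8 per ticket.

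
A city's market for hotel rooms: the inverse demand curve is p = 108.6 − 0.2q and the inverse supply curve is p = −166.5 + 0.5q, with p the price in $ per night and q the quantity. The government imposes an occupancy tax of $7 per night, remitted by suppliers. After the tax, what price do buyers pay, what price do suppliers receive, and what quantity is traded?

Rewrite in direct form: qd = 543 − 5p and qs = 2p + 333.
Without the tax, 543 − 5p = 2p + 333 gives 7p = 210, so p* = $30 and q* = 393.
With the tax collected from suppliers, supply shifts: qs = 2(p − 7) + 333.
New equilibrium: buyers pay $32, suppliers receive $25, q = 383. (Wedge: pb − ps = 7.)

Buyers pay $32; suppliers receive $25; quantity = 383.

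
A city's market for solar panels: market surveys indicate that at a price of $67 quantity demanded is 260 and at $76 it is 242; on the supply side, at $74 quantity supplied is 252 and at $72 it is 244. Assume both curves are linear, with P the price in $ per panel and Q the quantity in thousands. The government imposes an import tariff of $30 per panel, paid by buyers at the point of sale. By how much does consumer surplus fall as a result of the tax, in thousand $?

Demand slope: (242 − 260)/(76 − 67) = -2, so Qd = 394 − 2P.
Supply slope: (244 − 252)/(72 − 74) = 4, so Qs = 4P − 44.
Before the tax: set 394 − 2P = 4P − 44 → P* = $73, Q* = 248.
With the tax collected from buyers, demand (in seller-price terms) shifts: Qd = 394 − 2(P + 30).
New equilibrium: buyers pay $93, producers receive $63, Q = 208. (Wedge: Pb − Ps = 30.)
ΔCS is the trapezoid between Q = 208 and Q = 248 of height $20: ½ · (248 + 208) · 20 = $4560.

Consumer surplus falls by $4560 thousand.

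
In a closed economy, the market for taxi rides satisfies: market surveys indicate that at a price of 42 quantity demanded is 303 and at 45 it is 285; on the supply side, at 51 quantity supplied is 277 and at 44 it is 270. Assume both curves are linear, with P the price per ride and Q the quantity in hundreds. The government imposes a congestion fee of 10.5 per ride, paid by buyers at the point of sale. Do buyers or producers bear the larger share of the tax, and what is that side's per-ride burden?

Demand slope: (285 − 303)/(45 − 42) = -6, so Qd = 555 − 6P.
Supply slope: (270 − 277)/(44 − 51) = 1, so Qs = P + 226.
Before the tax: set 555 − 6P = P + 226 → P* = 47, Q* = 273.
With the tax collected from buyers, demand (in seller-price terms) shifts: Qd = 555 − 6(P + 10.5).
New equilibrium: buyers pay 48.5, producers receive 38, Q = 264. (Wedge: Pb − Ps = 10.5.)
Per-ride burden: buyers 1.5, producers 9.
Producers take the larger share because supply is less price-elastic here (demand slope 6 vs supply slope 1).
The less price-elastic side of the market bears the larger share of a per-unit tax.

Producers bear the larger share: 9 per ride.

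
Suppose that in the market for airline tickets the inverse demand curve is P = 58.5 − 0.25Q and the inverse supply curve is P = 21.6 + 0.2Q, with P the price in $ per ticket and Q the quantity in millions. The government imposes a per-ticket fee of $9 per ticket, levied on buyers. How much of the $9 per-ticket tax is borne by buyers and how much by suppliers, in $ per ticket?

Inverting to Q(P) form: Qd = 234 − 4P; Qs = 5P − 108.
Before the tax: set 234 − 4P = 5P − 108 → P* = $38, Q* = 82.
With the tax collected from buyers, demand (in seller-price terms) shifts: Qd = 234 − 4(P + 9).
New equilibrium: buyers pay $43, suppliers receive $34, Q = 62. (Wedge: Pb − Ps = 9.)
Burden on buyers: $5; on suppliers: $4. (They sum to $9.)
The less price-elastic side of the market bears the larger share of a per-unit tax.

Buyers bear $5 per ticket; suppliers bear $4 per ticket.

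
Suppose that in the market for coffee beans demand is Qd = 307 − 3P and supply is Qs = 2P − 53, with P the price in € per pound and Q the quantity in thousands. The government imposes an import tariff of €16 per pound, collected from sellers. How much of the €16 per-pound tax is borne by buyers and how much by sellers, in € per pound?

Buyers bear €6.4 per pound; sellers bear €9.6 per pound.

Before the tax: set 307 − 3P = 2P − 53 → P* = €72, Q* = 91.
With the tax collected from sellers, supply shifts: Qs = 2(P − 16) − 53.
New equilibrium: buyers pay €78.4, sellers receive €62.4, Q = 71.8. (Wedge: Pb − Ps = 16.)
Burden on buyers: €6.4; on sellers: €9.6. (They sum to €16.)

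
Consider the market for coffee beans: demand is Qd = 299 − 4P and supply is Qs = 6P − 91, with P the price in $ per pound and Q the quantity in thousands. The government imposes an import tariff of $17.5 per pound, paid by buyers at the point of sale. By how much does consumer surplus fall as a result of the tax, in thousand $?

Consumer surplus falls by $1281 thousand.

Without the tax, 299 − 4P = 6P − 91 gives 10P = 390, so P* = $39 and Q* = 143.
With the tax collected from buyers, demand (in seller-price terms) shifts: Qd = 299 − 4(P + 17.5).
New equilibrium: buyers pay $49.5, sellers receive $32, Q = 101. (Wedge: Pb − Ps = 17.5.)
ΔCS is the trapezoid between Q = 101 and Q = 143 of height $10.5: ½ · (143 + 101) · 10.5 = $1281.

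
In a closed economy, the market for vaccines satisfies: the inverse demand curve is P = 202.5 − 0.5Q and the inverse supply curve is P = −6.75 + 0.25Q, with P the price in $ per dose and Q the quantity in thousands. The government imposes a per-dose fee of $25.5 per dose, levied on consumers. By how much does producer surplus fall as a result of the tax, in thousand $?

Producer surplus falls by $2227 thousand.

Rewrite in direct form: Qd = 405 − 2P and Qs = 4P + 27.
Without the tax, 405 − 2P = 4P + 27 gives 6P = 378, so P* = $63 and Q* = 279.
With the tax collected from consumers, demand (in seller-price terms) shifts: Qd = 405 − 2(P + 25.5).
New equilibrium: consumers pay $80, sellers receive $54.5, Q = 245. (Wedge: Pb − Ps = 25.5.)
ΔPS is the trapezoid between Q = 245 and Q = 279 of height $8.5: ½ · (279 + 245) · 8.5 = $2227.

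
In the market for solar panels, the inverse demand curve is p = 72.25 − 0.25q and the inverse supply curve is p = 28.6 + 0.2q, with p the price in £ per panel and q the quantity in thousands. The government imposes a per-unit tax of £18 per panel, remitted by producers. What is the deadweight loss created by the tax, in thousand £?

Deadweight loss = £360 thousand.

Rewrite in direct form: qd = 289 − 4p and qs = 5p − 143.
Before the tax: set 289 − 4p = 5p − 143 → p* = £48, q* = 97.
With the tax collected from producers, supply shifts: qs = 5(p − 18) − 143.
New equilibrium: buyers pay £58, producers receive £40, q = 57. (Wedge: pb − ps = 18.)
Quantity falls by |ΔQ| = |97 − 57| = 40.
DWL = ½ · t · |ΔQ| = ½ · 18 · 40 = £360.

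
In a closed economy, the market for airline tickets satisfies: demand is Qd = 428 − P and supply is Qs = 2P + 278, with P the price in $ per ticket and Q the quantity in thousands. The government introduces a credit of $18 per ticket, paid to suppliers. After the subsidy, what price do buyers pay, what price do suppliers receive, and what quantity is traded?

Buyers pay $38; suppliers receive $56; quantity = 390.

Before the subsidy: set 428 − P = 2P + 278 → P* = $50, Q* = 378.
With a per-unit subsidy paid to suppliers, each receives P + 18 per unit sold, so supply becomes Qs = 2(P + 18) + 278.
Solving gives Q = 390 with buyers paying $38 and suppliers receiving $56 (the $18 wedge).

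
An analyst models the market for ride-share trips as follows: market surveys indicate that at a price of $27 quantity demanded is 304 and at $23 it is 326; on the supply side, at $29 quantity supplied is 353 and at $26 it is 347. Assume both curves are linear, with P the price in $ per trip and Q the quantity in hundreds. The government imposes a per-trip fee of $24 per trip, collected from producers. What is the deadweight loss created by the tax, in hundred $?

Demand slope: (326 − 304)/(23 − 27) = -5.5, so Qd = 452.5 − 5.5P.
Supply slope: (347 − 353)/(26 − 29) = 2, so Qs = 2P + 295.
Before the tax: set 452.5 − 5.5P = 2P + 295 → P* = $21, Q* = 337.
With the tax collected from producers, supply shifts: Qs = 2(P − 24) + 295.
New equilibrium: consumers pay $27.4, producers receive $3.4, Q = 301.8. (Wedge: Pb − Ps = 24.)
Quantity falls by |ΔQ| = |337 − 301.8| = 35.2.
DWL = ½ · t · |ΔQ| = ½ · 24 · 35.2 = $422.4.

Deadweight loss = $422.4 hundred.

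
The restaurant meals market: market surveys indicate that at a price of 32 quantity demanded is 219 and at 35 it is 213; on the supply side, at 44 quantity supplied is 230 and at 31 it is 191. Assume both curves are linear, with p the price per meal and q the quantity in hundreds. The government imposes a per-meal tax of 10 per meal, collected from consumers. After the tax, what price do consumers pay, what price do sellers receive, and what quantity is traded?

Demand slope: (213 − 219)/(35 − 32) = -2, so qd = 283 − 2p.
Supply slope: (191 − 230)/(31 − 44) = 3, so qs = 3p + 98.
Before the tax: set 283 − 2p = 3p + 98 → p* = 37, q* = 209.
With the tax collected from consumers, demand (in seller-price terms) shifts: qd = 283 − 2(p + 10).
New equilibrium: consumers pay 43, sellers receive 33, q = 197. (Wedge: pb − ps = 10.)
The less price-elastic side of the market bears the larger share of a per-unit tax.

Consumers pay 43; sellers receive 33; quantity = 197.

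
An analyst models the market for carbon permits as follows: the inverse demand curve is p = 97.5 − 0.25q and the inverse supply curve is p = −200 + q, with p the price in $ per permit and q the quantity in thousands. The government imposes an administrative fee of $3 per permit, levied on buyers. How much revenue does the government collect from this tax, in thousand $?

Inverting to q(p) form: qd = 390 − 4p; qs = p + 200.
Before the tax: set 390 − 4p = p + 200 → p* = $38, q* = 238.
With the tax collected from buyers, demand (in seller-price terms) shifts: qd = 390 − 4(p + 3).
Solving gives q = 235.6 with buyers paying $38.6 and producers receiving $35.6 (the $3 wedge).
Revenue = t · Q = 3 · 235.6 = $706.8.

Tax revenue = $706.8 thousand.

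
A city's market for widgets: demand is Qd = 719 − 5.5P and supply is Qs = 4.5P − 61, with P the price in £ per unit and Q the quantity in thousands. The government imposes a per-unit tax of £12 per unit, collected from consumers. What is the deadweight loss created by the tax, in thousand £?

Without the tax, 719 − 5.5P = 4.5P − 61 gives 10P = 780, so P* = £78 and Q* = 290.
With the tax collected from consumers, demand (in seller-price terms) shifts: Qd = 719 − 5.5(P + 12).
New equilibrium: consumers pay £83.4, producers receive £71.4, Q = 260.3. (Wedge: Pb − Ps = 12.)
Quantity falls by |ΔQ| = |290 − 260.3| = 29.7.
DWL = ½ · t · |ΔQ| = ½ · 12 · 29.7 = £178.2.

Deadweight loss = £178.2 thousand.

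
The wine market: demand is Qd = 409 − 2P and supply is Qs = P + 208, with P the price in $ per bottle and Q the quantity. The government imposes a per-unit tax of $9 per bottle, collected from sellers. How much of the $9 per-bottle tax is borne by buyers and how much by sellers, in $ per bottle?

Without the tax, 409 − 2P = P + 208 gives 3P = 201, so P* = $67 and Q* = 275.
With the tax collected from sellers, supply shifts: Qs = (P − 9) + 208.
New equilibrium: buyers pay $70, sellers receive $61, Q = 269. (Wedge: Pb − Ps = 9.)
Burden on buyers: $3; on sellers: $6. (They sum to $9.)

Buyers bear $3 per bottle; sellers bear $6 per bottle.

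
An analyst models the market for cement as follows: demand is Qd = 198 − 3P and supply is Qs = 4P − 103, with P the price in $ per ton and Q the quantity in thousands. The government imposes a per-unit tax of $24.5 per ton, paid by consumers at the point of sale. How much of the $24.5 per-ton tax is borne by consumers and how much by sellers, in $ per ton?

Without the tax, 198 − 3P = 4P − 103 gives 7P = 301, so P* = $43 and Q* = 69.
With the tax collected from consumers, demand (in seller-price terms) shifts: Qd = 198 − 3(P + 24.5).
New equilibrium: consumers pay $57, sellers receive $32.5, Q = 27. (Wedge: Pb − Ps = 24.5.)
Burden on consumers: $14; on sellers: $10.5. (They sum to $24.5.)

Consumers bear $14 per ton; sellers bear $10.5 per ton.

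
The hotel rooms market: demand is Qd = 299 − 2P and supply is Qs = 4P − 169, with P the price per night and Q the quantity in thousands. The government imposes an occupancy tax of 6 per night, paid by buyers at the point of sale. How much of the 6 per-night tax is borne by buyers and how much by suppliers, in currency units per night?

Buyers bear 4 per night; suppliers bear 2 per night.

Before the tax: set 299 − 2P = 4P − 169 → P* = 78, Q* = 143.
With the tax collected from buyers, demand (in seller-price terms) shifts: Qd = 299 − 2(P + 6).
New equilibrium: buyers pay 82, suppliers receive 76, Q = 135. (Wedge: Pb − Ps = 6.)
Burden on buyers: 4; on suppliers: 2. (They sum to 6.)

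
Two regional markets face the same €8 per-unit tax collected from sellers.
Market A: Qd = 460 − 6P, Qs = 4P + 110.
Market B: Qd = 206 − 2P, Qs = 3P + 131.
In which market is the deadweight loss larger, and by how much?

Market A, by €38.4.

Market A: pre-tax P* = €35, Q* = 250; post-tax Q = 230.8; deadweight loss = €76.8.
Market B: pre-tax P* = €15, Q* = 176; post-tax Q = 166.4; deadweight loss = €38.4.
Difference: €76.8 vs €38.4 → market A is larger by €38.4.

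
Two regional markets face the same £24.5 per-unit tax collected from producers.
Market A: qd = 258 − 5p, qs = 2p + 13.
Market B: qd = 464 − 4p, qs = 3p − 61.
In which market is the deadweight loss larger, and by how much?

Market A: pre-tax p* = £35, q* = 83; post-tax q = 48; deadweight loss = £428.75.
Market B: pre-tax p* = £75, q* = 164; post-tax q = 122; deadweight loss = £514.5.
Difference: £428.75 vs £514.5 → market B is larger by £85.75.

Market B, by £85.75.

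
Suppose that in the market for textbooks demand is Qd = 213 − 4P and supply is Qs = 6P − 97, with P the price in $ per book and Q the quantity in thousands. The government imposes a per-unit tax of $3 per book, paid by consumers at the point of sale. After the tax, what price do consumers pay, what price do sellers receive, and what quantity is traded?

Consumers pay $32.8; sellers receive $29.8; quantity = 81.8.

Without the tax, 213 − 4P = 6P − 97 gives 10P = 310, so P* = $31 and Q* = 89.
With the tax collected from consumers, demand (in seller-price terms) shifts: Qd = 213 − 4(P + 3).
New equilibrium: consumers pay $32.8, sellers receive $29.8, Q = 81.8. (Wedge: Pb − Ps = 3.)
The less price-elastic side of the market bears the larger share of a per-unit tax.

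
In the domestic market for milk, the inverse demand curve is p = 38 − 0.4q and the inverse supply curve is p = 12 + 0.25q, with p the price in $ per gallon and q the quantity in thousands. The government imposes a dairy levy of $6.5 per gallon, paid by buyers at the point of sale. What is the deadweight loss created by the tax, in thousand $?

Deadweight loss = $32.5 thousand.

Inverting to q(p) form: qd = 95 − 2.5p; qs = 4p − 48.
Before the tax: set 95 − 2.5p = 4p − 48 → p* = $22, q* = 40.
With the tax collected from buyers, demand (in seller-price terms) shifts: qd = 95 − 2.5(p + 6.5).
Solving gives q = 30 with buyers paying $26 and producers receiving $19.5 (the $6.5 wedge).
Quantity falls by |ΔQ| = |40 − 30| = 10.
DWL = ½ · t · |ΔQ| = ½ · 6.5 · 10 = $32.5.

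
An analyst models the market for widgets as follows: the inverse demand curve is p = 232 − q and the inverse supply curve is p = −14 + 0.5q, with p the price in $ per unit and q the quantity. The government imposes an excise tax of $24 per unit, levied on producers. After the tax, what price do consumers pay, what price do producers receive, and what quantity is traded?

Rewrite in direct form: qd = 232 − p and qs = 2p + 28.
Before the tax: set 232 − p = 2p + 28 → p* = $68, q* = 164.
With the tax collected from producers, supply shifts: qs = 2(p − 24) + 28.
Solving gives q = 148 with consumers paying $84 and producers receiving $60 (the $24 wedge).

Consumers pay $84; producers receive $60; quantity = 148.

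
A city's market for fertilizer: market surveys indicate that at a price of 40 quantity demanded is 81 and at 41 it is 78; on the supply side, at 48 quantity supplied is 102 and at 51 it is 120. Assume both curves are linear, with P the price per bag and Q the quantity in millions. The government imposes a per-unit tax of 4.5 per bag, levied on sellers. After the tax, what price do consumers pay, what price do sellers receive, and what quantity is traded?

Consumers pay 46; sellers receive 41.5; quantity = 63.

Demand slope: (78 − 81)/(41 − 40) = -3, so Qd = 201 − 3P.
Supply slope: (120 − 102)/(51 − 48) = 6, so Qs = 6P − 186.
Without the tax, 201 − 3P = 6P − 186 gives 9P = 387, so P* = 43 and Q* = 72.
With the tax collected from sellers, supply shifts: Qs = 6(P − 4.5) − 186.
Solving gives Q = 63 with consumers paying 46 and sellers receiving 41.5 (the 4.5 wedge).
The less price-elastic side of the market bears the larger share of a per-unit tax.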